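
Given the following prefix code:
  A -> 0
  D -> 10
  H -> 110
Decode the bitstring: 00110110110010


Decoding step by step:
Bits 0 -> A
Bits 0 -> A
Bits 110 -> H
Bits 110 -> H
Bits 110 -> H
Bits 0 -> A
Bits 10 -> D


Decoded message: AAHHHAD


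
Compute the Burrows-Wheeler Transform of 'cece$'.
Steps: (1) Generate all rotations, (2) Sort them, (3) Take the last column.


Rotations (sorted):
  0: $cece -> last char: e
  1: ce$ce -> last char: e
  2: cece$ -> last char: $
  3: e$cec -> last char: c
  4: ece$c -> last char: c


BWT = ee$cc


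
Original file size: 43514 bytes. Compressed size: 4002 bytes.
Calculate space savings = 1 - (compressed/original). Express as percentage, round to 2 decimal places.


ratio = compressed/original = 4002/43514 = 0.09197
savings = 1 - ratio = 1 - 0.09197 = 0.90803
as a percentage: 0.90803 * 100 = 90.8%

Space savings = 1 - 4002/43514 = 90.8%


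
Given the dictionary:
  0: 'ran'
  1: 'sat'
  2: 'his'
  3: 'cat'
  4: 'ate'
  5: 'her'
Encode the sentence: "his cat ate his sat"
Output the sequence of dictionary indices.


Look up each word in the dictionary:
  'his' -> 2
  'cat' -> 3
  'ate' -> 4
  'his' -> 2
  'sat' -> 1

Encoded: [2, 3, 4, 2, 1]


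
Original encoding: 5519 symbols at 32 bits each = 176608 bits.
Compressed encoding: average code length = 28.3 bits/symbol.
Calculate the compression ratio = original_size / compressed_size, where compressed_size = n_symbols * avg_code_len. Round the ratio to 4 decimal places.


original_size = n_symbols * orig_bits = 5519 * 32 = 176608 bits
compressed_size = n_symbols * avg_code_len = 5519 * 28.3 = 156187.7 bits
ratio = original_size / compressed_size = 176608 / 156187.7 = 1.1307

Compression ratio = 1.1307


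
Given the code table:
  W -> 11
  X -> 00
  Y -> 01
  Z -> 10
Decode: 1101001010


Decoding:
11 -> W
01 -> Y
00 -> X
10 -> Z
10 -> Z


Result: WYXZZ


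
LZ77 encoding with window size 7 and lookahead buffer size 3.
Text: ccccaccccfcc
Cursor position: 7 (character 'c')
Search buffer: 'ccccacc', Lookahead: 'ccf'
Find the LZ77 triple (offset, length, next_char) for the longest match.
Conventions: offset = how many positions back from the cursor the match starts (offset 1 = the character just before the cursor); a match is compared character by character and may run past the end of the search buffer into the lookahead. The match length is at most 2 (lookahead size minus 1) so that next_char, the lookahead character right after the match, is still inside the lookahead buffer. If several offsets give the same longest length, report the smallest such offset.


Try each offset into the search buffer:
  offset=1 (pos 6, char 'c'): match length 2
  offset=2 (pos 5, char 'c'): match length 2
  offset=3 (pos 4, char 'a'): match length 0
  offset=4 (pos 3, char 'c'): match length 1
  offset=5 (pos 2, char 'c'): match length 2
  offset=6 (pos 1, char 'c'): match length 2
  offset=7 (pos 0, char 'c'): match length 2
Longest match has length 2, found at offsets 1, 2, 5, 6, 7; take the smallest, offset 1.
next_char = character at position 7 + 2 = 9 -> 'f'

Best match: offset=1, length=2 (matching 'cc' starting at position 6)
LZ77 triple: (1, 2, 'f')


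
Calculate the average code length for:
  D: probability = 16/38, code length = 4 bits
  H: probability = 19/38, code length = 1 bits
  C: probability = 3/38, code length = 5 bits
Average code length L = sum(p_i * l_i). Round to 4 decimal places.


Weighted contributions p_i * l_i:
  D: (16/38) * 4 = 64/38
  H: (19/38) * 1 = 19/38
  C: (3/38) * 5 = 15/38
Sum = (64 + 19 + 15)/38 = 98/38

L = 98/38 = 2.5789 bits/symbol


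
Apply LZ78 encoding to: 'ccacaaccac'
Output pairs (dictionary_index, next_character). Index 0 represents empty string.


LZ78 encoding steps:
Dictionary: {0: ''}
Step 1: w='' (idx 0), next='c' -> output (0, 'c'), add 'c' as idx 1
Step 2: w='c' (idx 1), next='a' -> output (1, 'a'), add 'ca' as idx 2
Step 3: w='ca' (idx 2), next='a' -> output (2, 'a'), add 'caa' as idx 3
Step 4: w='c' (idx 1), next='c' -> output (1, 'c'), add 'cc' as idx 4
Step 5: w='' (idx 0), next='a' -> output (0, 'a'), add 'a' as idx 5
Step 6: w='c' (idx 1), end of input -> output (1, '')


Encoded: [(0, 'c'), (1, 'a'), (2, 'a'), (1, 'c'), (0, 'a'), (1, '')]


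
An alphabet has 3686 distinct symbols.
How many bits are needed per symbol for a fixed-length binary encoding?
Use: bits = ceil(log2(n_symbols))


log2(3686) = 11.8478
Bracket: 2^11 = 2048 < 3686 <= 2^12 = 4096
So ceil(log2(3686)) = 12

bits = ceil(log2(3686)) = ceil(11.8478) = 12 bits


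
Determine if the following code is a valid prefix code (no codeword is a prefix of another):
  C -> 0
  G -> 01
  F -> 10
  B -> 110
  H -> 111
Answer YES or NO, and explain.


Checking each pair (does one codeword prefix another?):
  C='0' vs G='01': prefix -- VIOLATION

NO -- this is NOT a valid prefix code. C (0) is a prefix of G (01).


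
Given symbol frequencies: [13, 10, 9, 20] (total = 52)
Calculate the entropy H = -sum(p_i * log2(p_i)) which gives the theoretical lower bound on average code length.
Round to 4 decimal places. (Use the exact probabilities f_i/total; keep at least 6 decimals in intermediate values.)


Per-symbol terms -p_i * log2(p_i) with p_i = f_i/52:
  p = 13/52 = 0.250000: log2(p) = -2.000000, -p*log2(p) = 0.500000
  p = 10/52 = 0.192308: log2(p) = -2.378512, -p*log2(p) = 0.457406
  p = 9/52 = 0.173077: log2(p) = -2.530515, -p*log2(p) = 0.437974
  p = 20/52 = 0.384615: log2(p) = -1.378512, -p*log2(p) = 0.530197
H = 0.500000 + 0.457406 + 0.437974 + 0.530197 = 1.925577

H = 1.9256 bits/symbol


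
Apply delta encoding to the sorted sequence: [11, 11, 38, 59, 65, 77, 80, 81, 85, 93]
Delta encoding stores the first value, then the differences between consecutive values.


First value: 11
Deltas:
  11 - 11 = 0
  38 - 11 = 27
  59 - 38 = 21
  65 - 59 = 6
  77 - 65 = 12
  80 - 77 = 3
  81 - 80 = 1
  85 - 81 = 4
  93 - 85 = 8


Delta encoded: [11, 0, 27, 21, 6, 12, 3, 1, 4, 8]


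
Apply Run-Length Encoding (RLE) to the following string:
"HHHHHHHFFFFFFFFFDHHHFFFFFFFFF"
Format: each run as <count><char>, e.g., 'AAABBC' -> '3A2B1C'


Scanning runs left to right:
  i=0: run of 'H' x 7 -> '7H'
  i=7: run of 'F' x 9 -> '9F'
  i=16: run of 'D' x 1 -> '1D'
  i=17: run of 'H' x 3 -> '3H'
  i=20: run of 'F' x 9 -> '9F'

RLE = 7H9F1D3H9F


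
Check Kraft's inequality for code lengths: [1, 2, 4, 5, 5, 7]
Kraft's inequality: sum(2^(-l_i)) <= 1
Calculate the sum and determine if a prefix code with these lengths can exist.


Sum = 2^(-1) + 2^(-2) + 2^(-4) + 2^(-5) + 2^(-5) + 2^(-7)
    = 0.5 + 0.25 + 0.0625 + 0.03125 + 0.03125 + 0.0078125
    = 113/128 = 0.8828125
Since 0.8828125 <= 1, Kraft's inequality IS satisfied.
A prefix code with these lengths CAN exist.

Kraft sum = 0.8828125. Satisfied.


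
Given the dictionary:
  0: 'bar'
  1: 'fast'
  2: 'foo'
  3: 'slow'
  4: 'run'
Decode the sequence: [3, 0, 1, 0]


Look up each index in the dictionary:
  3 -> 'slow'
  0 -> 'bar'
  1 -> 'fast'
  0 -> 'bar'

Decoded: "slow bar fast bar"


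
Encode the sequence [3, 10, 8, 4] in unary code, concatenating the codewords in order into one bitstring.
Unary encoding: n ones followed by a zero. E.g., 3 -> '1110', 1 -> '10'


Encode each number as n ones followed by a terminating 0:
  3 -> 1110 (4 bits)
  10 -> 11111111110 (11 bits)
  8 -> 111111110 (9 bits)
  4 -> 11110 (5 bits)
Total length = 4 + 11 + 9 + 5 = 29 bits.

Unary([3, 10, 8, 4]) = 11101111111111011111111011110 (29 bits)


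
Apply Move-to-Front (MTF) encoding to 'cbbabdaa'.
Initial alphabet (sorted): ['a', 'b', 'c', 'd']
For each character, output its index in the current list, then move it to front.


MTF encoding:
'c': index 2 in ['a', 'b', 'c', 'd'] -> ['c', 'a', 'b', 'd']
'b': index 2 in ['c', 'a', 'b', 'd'] -> ['b', 'c', 'a', 'd']
'b': index 0 in ['b', 'c', 'a', 'd'] -> ['b', 'c', 'a', 'd']
'a': index 2 in ['b', 'c', 'a', 'd'] -> ['a', 'b', 'c', 'd']
'b': index 1 in ['a', 'b', 'c', 'd'] -> ['b', 'a', 'c', 'd']
'd': index 3 in ['b', 'a', 'c', 'd'] -> ['d', 'b', 'a', 'c']
'a': index 2 in ['d', 'b', 'a', 'c'] -> ['a', 'd', 'b', 'c']
'a': index 0 in ['a', 'd', 'b', 'c'] -> ['a', 'd', 'b', 'c']


Output: [2, 2, 0, 2, 1, 3, 2, 0]


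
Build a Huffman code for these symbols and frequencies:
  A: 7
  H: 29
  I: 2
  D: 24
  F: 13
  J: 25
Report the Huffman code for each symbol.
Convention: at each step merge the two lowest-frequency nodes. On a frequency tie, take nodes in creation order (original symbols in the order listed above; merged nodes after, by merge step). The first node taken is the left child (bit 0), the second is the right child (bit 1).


Huffman tree construction:
Step 1: Merge I(2) + A(7) = 9
Step 2: Merge (I+A)(9) + F(13) = 22
Step 3: Merge ((I+A)+F)(22) + D(24) = 46
Step 4: Merge J(25) + H(29) = 54
Step 5: Merge (((I+A)+F)+D)(46) + (J+H)(54) = 100
Read each symbol's code off the tree from the root (left child = 0, right child = 1).

Codes:
  A: 0001 (length 4)
  H: 11 (length 2)
  I: 0000 (length 4)
  D: 01 (length 2)
  F: 001 (length 3)
  J: 10 (length 2)
Average code length: 231/100 = 2.3100 bits/symbol


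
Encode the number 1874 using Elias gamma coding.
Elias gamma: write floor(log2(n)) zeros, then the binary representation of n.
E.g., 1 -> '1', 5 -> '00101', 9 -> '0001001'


num_bits = floor(log2(1874)) + 1 = 11
leading_zeros = num_bits - 1 = 10
binary(1874) = 11101010010

Elias gamma(1874) = '0000000000' + '11101010010' = 000000000011101010010 (21 bits)


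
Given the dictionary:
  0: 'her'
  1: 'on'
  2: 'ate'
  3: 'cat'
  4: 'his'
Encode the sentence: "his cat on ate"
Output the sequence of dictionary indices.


Look up each word in the dictionary:
  'his' -> 4
  'cat' -> 3
  'on' -> 1
  'ate' -> 2

Encoded: [4, 3, 1, 2]


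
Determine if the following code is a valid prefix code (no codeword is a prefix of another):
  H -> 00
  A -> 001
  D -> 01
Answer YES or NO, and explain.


Checking each pair (does one codeword prefix another?):
  H='00' vs A='001': prefix -- VIOLATION

NO -- this is NOT a valid prefix code. H (00) is a prefix of A (001).


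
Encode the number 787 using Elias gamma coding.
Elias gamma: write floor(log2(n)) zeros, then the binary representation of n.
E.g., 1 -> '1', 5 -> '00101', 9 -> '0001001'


num_bits = floor(log2(787)) + 1 = 10
leading_zeros = num_bits - 1 = 9
binary(787) = 1100010011

Elias gamma(787) = '000000000' + '1100010011' = 0000000001100010011 (19 bits)


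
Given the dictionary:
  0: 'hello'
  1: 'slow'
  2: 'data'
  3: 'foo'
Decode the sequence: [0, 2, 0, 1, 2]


Look up each index in the dictionary:
  0 -> 'hello'
  2 -> 'data'
  0 -> 'hello'
  1 -> 'slow'
  2 -> 'data'

Decoded: "hello data hello slow data"


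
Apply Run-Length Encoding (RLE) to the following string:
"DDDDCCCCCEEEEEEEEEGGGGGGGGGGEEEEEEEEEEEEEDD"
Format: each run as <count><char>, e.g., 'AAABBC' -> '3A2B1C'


Scanning runs left to right:
  i=0: run of 'D' x 4 -> '4D'
  i=4: run of 'C' x 5 -> '5C'
  i=9: run of 'E' x 9 -> '9E'
  i=18: run of 'G' x 10 -> '10G'
  i=28: run of 'E' x 13 -> '13E'
  i=41: run of 'D' x 2 -> '2D'

RLE = 4D5C9E10G13E2D


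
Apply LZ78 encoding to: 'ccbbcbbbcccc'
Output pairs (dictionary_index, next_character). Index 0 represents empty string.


LZ78 encoding steps:
Dictionary: {0: ''}
Step 1: w='' (idx 0), next='c' -> output (0, 'c'), add 'c' as idx 1
Step 2: w='c' (idx 1), next='b' -> output (1, 'b'), add 'cb' as idx 2
Step 3: w='' (idx 0), next='b' -> output (0, 'b'), add 'b' as idx 3
Step 4: w='cb' (idx 2), next='b' -> output (2, 'b'), add 'cbb' as idx 4
Step 5: w='b' (idx 3), next='c' -> output (3, 'c'), add 'bc' as idx 5
Step 6: w='c' (idx 1), next='c' -> output (1, 'c'), add 'cc' as idx 6
Step 7: w='c' (idx 1), end of input -> output (1, '')


Encoded: [(0, 'c'), (1, 'b'), (0, 'b'), (2, 'b'), (3, 'c'), (1, 'c'), (1, '')]


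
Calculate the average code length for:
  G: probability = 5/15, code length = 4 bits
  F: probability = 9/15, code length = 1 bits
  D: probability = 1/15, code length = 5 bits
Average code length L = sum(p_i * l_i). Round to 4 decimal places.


Weighted contributions p_i * l_i:
  G: (5/15) * 4 = 20/15
  F: (9/15) * 1 = 9/15
  D: (1/15) * 5 = 5/15
Sum = (20 + 9 + 5)/15 = 34/15

L = 34/15 = 2.2667 bits/symbol


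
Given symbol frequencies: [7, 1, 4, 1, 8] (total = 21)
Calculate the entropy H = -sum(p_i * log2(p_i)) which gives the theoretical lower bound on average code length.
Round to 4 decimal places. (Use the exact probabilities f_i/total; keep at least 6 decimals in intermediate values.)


Per-symbol terms -p_i * log2(p_i) with p_i = f_i/21:
  p = 7/21 = 0.333333: log2(p) = -1.584963, -p*log2(p) = 0.528321
  p = 1/21 = 0.047619: log2(p) = -4.392317, -p*log2(p) = 0.209158
  p = 4/21 = 0.190476: log2(p) = -2.392317, -p*log2(p) = 0.455680
  p = 1/21 = 0.047619: log2(p) = -4.392317, -p*log2(p) = 0.209158
  p = 8/21 = 0.380952: log2(p) = -1.392317, -p*log2(p) = 0.530407
H = 0.528321 + 0.209158 + 0.455680 + 0.209158 + 0.530407 = 1.932724

H = 1.9327 bits/symbol


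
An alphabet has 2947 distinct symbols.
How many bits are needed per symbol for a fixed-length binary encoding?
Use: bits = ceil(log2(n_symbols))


log2(2947) = 11.525
Bracket: 2^11 = 2048 < 2947 <= 2^12 = 4096
So ceil(log2(2947)) = 12

bits = ceil(log2(2947)) = ceil(11.525) = 12 bits


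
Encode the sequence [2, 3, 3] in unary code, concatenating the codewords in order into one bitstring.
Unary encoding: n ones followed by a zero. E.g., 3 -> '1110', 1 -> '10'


Encode each number as n ones followed by a terminating 0:
  2 -> 110 (3 bits)
  3 -> 1110 (4 bits)
  3 -> 1110 (4 bits)
Total length = 3 + 4 + 4 = 11 bits.

Unary([2, 3, 3]) = 11011101110 (11 bits)


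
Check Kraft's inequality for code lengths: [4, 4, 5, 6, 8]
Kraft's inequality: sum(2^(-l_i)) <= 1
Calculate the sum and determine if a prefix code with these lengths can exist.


Sum = 2^(-4) + 2^(-4) + 2^(-5) + 2^(-6) + 2^(-8)
    = 0.0625 + 0.0625 + 0.03125 + 0.015625 + 0.00390625
    = 45/256 = 0.17578125
Since 0.17578125 <= 1, Kraft's inequality IS satisfied.
A prefix code with these lengths CAN exist.

Kraft sum = 0.17578125. Satisfied.


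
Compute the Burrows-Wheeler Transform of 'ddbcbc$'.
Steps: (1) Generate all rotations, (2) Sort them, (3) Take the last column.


Rotations (sorted):
  0: $ddbcbc -> last char: c
  1: bc$ddbc -> last char: c
  2: bcbc$dd -> last char: d
  3: c$ddbcb -> last char: b
  4: cbc$ddb -> last char: b
  5: dbcbc$d -> last char: d
  6: ddbcbc$ -> last char: $


BWT = ccdbbd$


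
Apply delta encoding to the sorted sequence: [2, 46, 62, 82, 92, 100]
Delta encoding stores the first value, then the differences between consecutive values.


First value: 2
Deltas:
  46 - 2 = 44
  62 - 46 = 16
  82 - 62 = 20
  92 - 82 = 10
  100 - 92 = 8


Delta encoded: [2, 44, 16, 20, 10, 8]


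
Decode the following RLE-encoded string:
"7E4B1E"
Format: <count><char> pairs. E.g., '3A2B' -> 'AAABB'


Expanding each <count><char> pair:
  7E -> 'EEEEEEE'
  4B -> 'BBBB'
  1E -> 'E'

Decoded = EEEEEEEBBBBE


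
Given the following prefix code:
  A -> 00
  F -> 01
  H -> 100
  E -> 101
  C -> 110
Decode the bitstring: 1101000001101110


Decoding step by step:
Bits 110 -> C
Bits 100 -> H
Bits 00 -> A
Bits 01 -> F
Bits 101 -> E
Bits 110 -> C


Decoded message: CHAFEC


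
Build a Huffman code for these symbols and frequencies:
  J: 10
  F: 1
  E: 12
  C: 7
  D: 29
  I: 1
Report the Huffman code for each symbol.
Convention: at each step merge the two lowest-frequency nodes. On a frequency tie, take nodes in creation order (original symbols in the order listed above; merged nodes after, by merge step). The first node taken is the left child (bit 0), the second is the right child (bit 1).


Huffman tree construction:
Step 1: Merge F(1) + I(1) = 2
Step 2: Merge (F+I)(2) + C(7) = 9
Step 3: Merge ((F+I)+C)(9) + J(10) = 19
Step 4: Merge E(12) + (((F+I)+C)+J)(19) = 31
Step 5: Merge D(29) + (E+(((F+I)+C)+J))(31) = 60
Read each symbol's code off the tree from the root (left child = 0, right child = 1).

Codes:
  J: 111 (length 3)
  F: 11000 (length 5)
  E: 10 (length 2)
  C: 1101 (length 4)
  D: 0 (length 1)
  I: 11001 (length 5)
Average code length: 121/60 = 2.0167 bits/symbol


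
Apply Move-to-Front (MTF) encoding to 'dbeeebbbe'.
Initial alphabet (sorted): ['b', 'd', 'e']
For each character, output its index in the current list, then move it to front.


MTF encoding:
'd': index 1 in ['b', 'd', 'e'] -> ['d', 'b', 'e']
'b': index 1 in ['d', 'b', 'e'] -> ['b', 'd', 'e']
'e': index 2 in ['b', 'd', 'e'] -> ['e', 'b', 'd']
'e': index 0 in ['e', 'b', 'd'] -> ['e', 'b', 'd']
'e': index 0 in ['e', 'b', 'd'] -> ['e', 'b', 'd']
'b': index 1 in ['e', 'b', 'd'] -> ['b', 'e', 'd']
'b': index 0 in ['b', 'e', 'd'] -> ['b', 'e', 'd']
'b': index 0 in ['b', 'e', 'd'] -> ['b', 'e', 'd']
'e': index 1 in ['b', 'e', 'd'] -> ['e', 'b', 'd']


Output: [1, 1, 2, 0, 0, 1, 0, 0, 1]


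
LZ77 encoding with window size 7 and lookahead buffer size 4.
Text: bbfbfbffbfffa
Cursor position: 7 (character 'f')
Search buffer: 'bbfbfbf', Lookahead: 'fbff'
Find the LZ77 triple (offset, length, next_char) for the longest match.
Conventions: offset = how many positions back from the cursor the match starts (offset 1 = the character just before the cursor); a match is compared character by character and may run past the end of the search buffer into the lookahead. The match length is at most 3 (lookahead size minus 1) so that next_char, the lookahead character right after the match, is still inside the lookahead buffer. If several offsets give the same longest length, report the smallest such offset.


Try each offset into the search buffer:
  offset=1 (pos 6, char 'f'): match length 1
  offset=2 (pos 5, char 'b'): match length 0
  offset=3 (pos 4, char 'f'): match length 3
  offset=4 (pos 3, char 'b'): match length 0
  offset=5 (pos 2, char 'f'): match length 3
  offset=6 (pos 1, char 'b'): match length 0
  offset=7 (pos 0, char 'b'): match length 0
Longest match has length 3, found at offsets 3, 5; take the smallest, offset 3.
next_char = character at position 7 + 3 = 10 -> 'f'

Best match: offset=3, length=3 (matching 'fbf' starting at position 4)
LZ77 triple: (3, 3, 'f')


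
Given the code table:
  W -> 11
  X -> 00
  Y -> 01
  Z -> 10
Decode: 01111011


Decoding:
01 -> Y
11 -> W
10 -> Z
11 -> W


Result: YWZW


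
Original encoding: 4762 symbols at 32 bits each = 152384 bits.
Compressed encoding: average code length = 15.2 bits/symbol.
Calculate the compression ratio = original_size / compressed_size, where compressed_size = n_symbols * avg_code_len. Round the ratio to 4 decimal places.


original_size = n_symbols * orig_bits = 4762 * 32 = 152384 bits
compressed_size = n_symbols * avg_code_len = 4762 * 15.2 = 72382.4 bits
ratio = original_size / compressed_size = 152384 / 72382.4 = 2.1053

Compression ratio = 2.1053


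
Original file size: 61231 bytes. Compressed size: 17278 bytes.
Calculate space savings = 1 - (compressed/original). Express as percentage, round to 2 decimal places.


ratio = compressed/original = 17278/61231 = 0.282177
savings = 1 - ratio = 1 - 0.282177 = 0.717823
as a percentage: 0.717823 * 100 = 71.78%

Space savings = 1 - 17278/61231 = 71.78%


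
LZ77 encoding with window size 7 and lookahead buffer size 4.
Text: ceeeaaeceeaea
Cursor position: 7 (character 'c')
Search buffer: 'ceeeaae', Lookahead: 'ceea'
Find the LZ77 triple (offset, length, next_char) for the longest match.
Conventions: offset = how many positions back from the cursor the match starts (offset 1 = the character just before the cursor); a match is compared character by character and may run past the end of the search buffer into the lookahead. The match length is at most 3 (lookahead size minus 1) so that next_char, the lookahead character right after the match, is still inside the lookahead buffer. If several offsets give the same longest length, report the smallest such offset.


Try each offset into the search buffer:
  offset=1 (pos 6, char 'e'): match length 0
  offset=2 (pos 5, char 'a'): match length 0
  offset=3 (pos 4, char 'a'): match length 0
  offset=4 (pos 3, char 'e'): match length 0
  offset=5 (pos 2, char 'e'): match length 0
  offset=6 (pos 1, char 'e'): match length 0
  offset=7 (pos 0, char 'c'): match length 3
Longest match has length 3 at offset 7.
next_char = character at position 7 + 3 = 10 -> 'a'

Best match: offset=7, length=3 (matching 'cee' starting at position 0)
LZ77 triple: (7, 3, 'a')


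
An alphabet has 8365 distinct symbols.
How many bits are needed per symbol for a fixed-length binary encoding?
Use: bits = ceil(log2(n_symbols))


log2(8365) = 13.0301
Bracket: 2^13 = 8192 < 8365 <= 2^14 = 16384
So ceil(log2(8365)) = 14

bits = ceil(log2(8365)) = ceil(13.0301) = 14 bits


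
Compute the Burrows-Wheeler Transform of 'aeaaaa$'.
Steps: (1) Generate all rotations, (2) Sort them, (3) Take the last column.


Rotations (sorted):
  0: $aeaaaa -> last char: a
  1: a$aeaaa -> last char: a
  2: aa$aeaa -> last char: a
  3: aaa$aea -> last char: a
  4: aaaa$ae -> last char: e
  5: aeaaaa$ -> last char: $
  6: eaaaa$a -> last char: a


BWT = aaaae$a


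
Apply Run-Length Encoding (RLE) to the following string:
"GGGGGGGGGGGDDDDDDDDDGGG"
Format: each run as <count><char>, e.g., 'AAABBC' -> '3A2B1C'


Scanning runs left to right:
  i=0: run of 'G' x 11 -> '11G'
  i=11: run of 'D' x 9 -> '9D'
  i=20: run of 'G' x 3 -> '3G'

RLE = 11G9D3G


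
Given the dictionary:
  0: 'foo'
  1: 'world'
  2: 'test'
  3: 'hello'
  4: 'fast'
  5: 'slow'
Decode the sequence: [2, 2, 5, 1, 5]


Look up each index in the dictionary:
  2 -> 'test'
  2 -> 'test'
  5 -> 'slow'
  1 -> 'world'
  5 -> 'slow'

Decoded: "test test slow world slow"


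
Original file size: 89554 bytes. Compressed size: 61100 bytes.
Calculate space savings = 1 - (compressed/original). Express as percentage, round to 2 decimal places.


ratio = compressed/original = 61100/89554 = 0.68227
savings = 1 - ratio = 1 - 0.68227 = 0.31773
as a percentage: 0.31773 * 100 = 31.77%

Space savings = 1 - 61100/89554 = 31.77%


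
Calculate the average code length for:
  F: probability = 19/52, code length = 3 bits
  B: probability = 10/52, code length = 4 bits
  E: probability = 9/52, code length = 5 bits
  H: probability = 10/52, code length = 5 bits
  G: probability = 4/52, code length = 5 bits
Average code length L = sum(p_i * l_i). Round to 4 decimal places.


Weighted contributions p_i * l_i:
  F: (19/52) * 3 = 57/52
  B: (10/52) * 4 = 40/52
  E: (9/52) * 5 = 45/52
  H: (10/52) * 5 = 50/52
  G: (4/52) * 5 = 20/52
Sum = (57 + 40 + 45 + 50 + 20)/52 = 212/52

L = 212/52 = 4.0769 bits/symbol


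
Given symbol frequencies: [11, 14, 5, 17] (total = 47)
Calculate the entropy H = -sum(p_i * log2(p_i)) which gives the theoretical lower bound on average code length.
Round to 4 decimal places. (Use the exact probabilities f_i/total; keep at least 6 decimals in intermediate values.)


Per-symbol terms -p_i * log2(p_i) with p_i = f_i/47:
  p = 11/47 = 0.234043: log2(p) = -2.095157, -p*log2(p) = 0.490356
  p = 14/47 = 0.297872: log2(p) = -1.747234, -p*log2(p) = 0.520453
  p = 5/47 = 0.106383: log2(p) = -3.232661, -p*log2(p) = 0.343900
  p = 17/47 = 0.361702: log2(p) = -1.467126, -p*log2(p) = 0.530663
H = 0.490356 + 0.520453 + 0.343900 + 0.530663 = 1.885372

H = 1.8854 bits/symbol


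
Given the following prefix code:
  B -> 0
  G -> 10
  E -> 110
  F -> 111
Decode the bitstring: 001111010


Decoding step by step:
Bits 0 -> B
Bits 0 -> B
Bits 111 -> F
Bits 10 -> G
Bits 10 -> G


Decoded message: BBFGG


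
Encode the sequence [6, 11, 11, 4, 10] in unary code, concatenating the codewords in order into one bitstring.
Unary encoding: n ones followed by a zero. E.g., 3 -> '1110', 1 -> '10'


Encode each number as n ones followed by a terminating 0:
  6 -> 1111110 (7 bits)
  11 -> 111111111110 (12 bits)
  11 -> 111111111110 (12 bits)
  4 -> 11110 (5 bits)
  10 -> 11111111110 (11 bits)
Total length = 7 + 12 + 12 + 5 + 11 = 47 bits.

Unary([6, 11, 11, 4, 10]) = 11111101111111111101111111111101111011111111110 (47 bits)


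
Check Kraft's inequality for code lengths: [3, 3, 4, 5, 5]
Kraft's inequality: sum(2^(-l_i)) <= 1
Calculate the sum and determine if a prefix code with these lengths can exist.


Sum = 2^(-3) + 2^(-3) + 2^(-4) + 2^(-5) + 2^(-5)
    = 0.125 + 0.125 + 0.0625 + 0.03125 + 0.03125
    = 12/32 = 0.375
Since 0.375 <= 1, Kraft's inequality IS satisfied.
A prefix code with these lengths CAN exist.

Kraft sum = 0.375. Satisfied.


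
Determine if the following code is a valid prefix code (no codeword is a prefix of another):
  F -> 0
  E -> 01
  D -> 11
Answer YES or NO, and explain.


Checking each pair (does one codeword prefix another?):
  F='0' vs E='01': prefix -- VIOLATION

NO -- this is NOT a valid prefix code. F (0) is a prefix of E (01).


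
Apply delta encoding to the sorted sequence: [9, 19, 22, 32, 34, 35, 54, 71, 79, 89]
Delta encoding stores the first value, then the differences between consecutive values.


First value: 9
Deltas:
  19 - 9 = 10
  22 - 19 = 3
  32 - 22 = 10
  34 - 32 = 2
  35 - 34 = 1
  54 - 35 = 19
  71 - 54 = 17
  79 - 71 = 8
  89 - 79 = 10


Delta encoded: [9, 10, 3, 10, 2, 1, 19, 17, 8, 10]


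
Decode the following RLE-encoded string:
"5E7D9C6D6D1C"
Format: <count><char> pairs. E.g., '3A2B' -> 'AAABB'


Expanding each <count><char> pair:
  5E -> 'EEEEE'
  7D -> 'DDDDDDD'
  9C -> 'CCCCCCCCC'
  6D -> 'DDDDDD'
  6D -> 'DDDDDD'
  1C -> 'C'

Decoded = EEEEEDDDDDDDCCCCCCCCCDDDDDDDDDDDDC


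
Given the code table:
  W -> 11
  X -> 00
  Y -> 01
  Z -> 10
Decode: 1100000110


Decoding:
11 -> W
00 -> X
00 -> X
01 -> Y
10 -> Z


Result: WXXYZ


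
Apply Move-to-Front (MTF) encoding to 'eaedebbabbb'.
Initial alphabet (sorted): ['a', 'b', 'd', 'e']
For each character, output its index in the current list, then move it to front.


MTF encoding:
'e': index 3 in ['a', 'b', 'd', 'e'] -> ['e', 'a', 'b', 'd']
'a': index 1 in ['e', 'a', 'b', 'd'] -> ['a', 'e', 'b', 'd']
'e': index 1 in ['a', 'e', 'b', 'd'] -> ['e', 'a', 'b', 'd']
'd': index 3 in ['e', 'a', 'b', 'd'] -> ['d', 'e', 'a', 'b']
'e': index 1 in ['d', 'e', 'a', 'b'] -> ['e', 'd', 'a', 'b']
'b': index 3 in ['e', 'd', 'a', 'b'] -> ['b', 'e', 'd', 'a']
'b': index 0 in ['b', 'e', 'd', 'a'] -> ['b', 'e', 'd', 'a']
'a': index 3 in ['b', 'e', 'd', 'a'] -> ['a', 'b', 'e', 'd']
'b': index 1 in ['a', 'b', 'e', 'd'] -> ['b', 'a', 'e', 'd']
'b': index 0 in ['b', 'a', 'e', 'd'] -> ['b', 'a', 'e', 'd']
'b': index 0 in ['b', 'a', 'e', 'd'] -> ['b', 'a', 'e', 'd']


Output: [3, 1, 1, 3, 1, 3, 0, 3, 1, 0, 0]


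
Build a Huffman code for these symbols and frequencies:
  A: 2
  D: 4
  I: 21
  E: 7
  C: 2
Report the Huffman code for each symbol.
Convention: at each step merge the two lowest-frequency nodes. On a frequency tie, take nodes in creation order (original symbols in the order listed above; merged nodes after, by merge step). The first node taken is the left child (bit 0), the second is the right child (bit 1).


Huffman tree construction:
Step 1: Merge A(2) + C(2) = 4
Step 2: Merge D(4) + (A+C)(4) = 8
Step 3: Merge E(7) + (D+(A+C))(8) = 15
Step 4: Merge (E+(D+(A+C)))(15) + I(21) = 36
Read each symbol's code off the tree from the root (left child = 0, right child = 1).

Codes:
  A: 0110 (length 4)
  D: 010 (length 3)
  I: 1 (length 1)
  E: 00 (length 2)
  C: 0111 (length 4)
Average code length: 63/36 = 1.7500 bits/symbol


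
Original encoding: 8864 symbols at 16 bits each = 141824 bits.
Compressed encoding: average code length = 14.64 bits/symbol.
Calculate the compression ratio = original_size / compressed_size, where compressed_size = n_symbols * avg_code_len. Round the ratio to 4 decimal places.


original_size = n_symbols * orig_bits = 8864 * 16 = 141824 bits
compressed_size = n_symbols * avg_code_len = 8864 * 14.64 = 129768.96 bits
ratio = original_size / compressed_size = 141824 / 129768.96 = 1.0929

Compression ratio = 1.0929


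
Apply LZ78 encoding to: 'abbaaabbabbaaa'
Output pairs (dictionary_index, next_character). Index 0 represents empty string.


LZ78 encoding steps:
Dictionary: {0: ''}
Step 1: w='' (idx 0), next='a' -> output (0, 'a'), add 'a' as idx 1
Step 2: w='' (idx 0), next='b' -> output (0, 'b'), add 'b' as idx 2
Step 3: w='b' (idx 2), next='a' -> output (2, 'a'), add 'ba' as idx 3
Step 4: w='a' (idx 1), next='a' -> output (1, 'a'), add 'aa' as idx 4
Step 5: w='b' (idx 2), next='b' -> output (2, 'b'), add 'bb' as idx 5
Step 6: w='a' (idx 1), next='b' -> output (1, 'b'), add 'ab' as idx 6
Step 7: w='ba' (idx 3), next='a' -> output (3, 'a'), add 'baa' as idx 7
Step 8: w='a' (idx 1), end of input -> output (1, '')


Encoded: [(0, 'a'), (0, 'b'), (2, 'a'), (1, 'a'), (2, 'b'), (1, 'b'), (3, 'a'), (1, '')]


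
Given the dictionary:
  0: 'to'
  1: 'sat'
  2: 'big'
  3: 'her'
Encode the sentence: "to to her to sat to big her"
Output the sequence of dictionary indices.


Look up each word in the dictionary:
  'to' -> 0
  'to' -> 0
  'her' -> 3
  'to' -> 0
  'sat' -> 1
  'to' -> 0
  'big' -> 2
  'her' -> 3

Encoded: [0, 0, 3, 0, 1, 0, 2, 3]


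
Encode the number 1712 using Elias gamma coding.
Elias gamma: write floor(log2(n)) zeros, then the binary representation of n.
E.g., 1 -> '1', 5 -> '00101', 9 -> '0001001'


num_bits = floor(log2(1712)) + 1 = 11
leading_zeros = num_bits - 1 = 10
binary(1712) = 11010110000

Elias gamma(1712) = '0000000000' + '11010110000' = 000000000011010110000 (21 bits)


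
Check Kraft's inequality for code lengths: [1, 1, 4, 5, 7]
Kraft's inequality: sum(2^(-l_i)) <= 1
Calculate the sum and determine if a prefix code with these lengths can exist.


Sum = 2^(-1) + 2^(-1) + 2^(-4) + 2^(-5) + 2^(-7)
    = 0.5 + 0.5 + 0.0625 + 0.03125 + 0.0078125
    = 141/128 = 1.1015625
Since 1.1015625 > 1, Kraft's inequality is NOT satisfied.
A prefix code with these lengths CANNOT exist.

Kraft sum = 1.1015625. Not satisfied.


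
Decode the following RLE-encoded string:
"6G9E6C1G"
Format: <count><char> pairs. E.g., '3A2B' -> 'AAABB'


Expanding each <count><char> pair:
  6G -> 'GGGGGG'
  9E -> 'EEEEEEEEE'
  6C -> 'CCCCCC'
  1G -> 'G'

Decoded = GGGGGGEEEEEEEEECCCCCCG


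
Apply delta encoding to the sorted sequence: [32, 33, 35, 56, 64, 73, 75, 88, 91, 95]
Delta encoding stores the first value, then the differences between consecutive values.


First value: 32
Deltas:
  33 - 32 = 1
  35 - 33 = 2
  56 - 35 = 21
  64 - 56 = 8
  73 - 64 = 9
  75 - 73 = 2
  88 - 75 = 13
  91 - 88 = 3
  95 - 91 = 4


Delta encoded: [32, 1, 2, 21, 8, 9, 2, 13, 3, 4]


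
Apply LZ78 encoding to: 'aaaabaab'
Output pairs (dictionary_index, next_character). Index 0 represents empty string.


LZ78 encoding steps:
Dictionary: {0: ''}
Step 1: w='' (idx 0), next='a' -> output (0, 'a'), add 'a' as idx 1
Step 2: w='a' (idx 1), next='a' -> output (1, 'a'), add 'aa' as idx 2
Step 3: w='a' (idx 1), next='b' -> output (1, 'b'), add 'ab' as idx 3
Step 4: w='aa' (idx 2), next='b' -> output (2, 'b'), add 'aab' as idx 4


Encoded: [(0, 'a'), (1, 'a'), (1, 'b'), (2, 'b')]


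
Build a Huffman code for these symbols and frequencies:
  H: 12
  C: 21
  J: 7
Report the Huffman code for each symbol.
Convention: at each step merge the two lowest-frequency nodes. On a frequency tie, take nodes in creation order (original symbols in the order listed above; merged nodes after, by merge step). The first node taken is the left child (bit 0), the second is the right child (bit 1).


Huffman tree construction:
Step 1: Merge J(7) + H(12) = 19
Step 2: Merge (J+H)(19) + C(21) = 40
Read each symbol's code off the tree from the root (left child = 0, right child = 1).

Codes:
  H: 01 (length 2)
  C: 1 (length 1)
  J: 00 (length 2)
Average code length: 59/40 = 1.4750 bits/symbol


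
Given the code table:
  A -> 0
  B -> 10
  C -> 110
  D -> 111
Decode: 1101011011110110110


Decoding:
110 -> C
10 -> B
110 -> C
111 -> D
10 -> B
110 -> C
110 -> C


Result: CBCDBCC


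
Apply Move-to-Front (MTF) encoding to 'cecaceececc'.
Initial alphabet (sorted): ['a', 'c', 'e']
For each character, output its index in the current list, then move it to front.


MTF encoding:
'c': index 1 in ['a', 'c', 'e'] -> ['c', 'a', 'e']
'e': index 2 in ['c', 'a', 'e'] -> ['e', 'c', 'a']
'c': index 1 in ['e', 'c', 'a'] -> ['c', 'e', 'a']
'a': index 2 in ['c', 'e', 'a'] -> ['a', 'c', 'e']
'c': index 1 in ['a', 'c', 'e'] -> ['c', 'a', 'e']
'e': index 2 in ['c', 'a', 'e'] -> ['e', 'c', 'a']
'e': index 0 in ['e', 'c', 'a'] -> ['e', 'c', 'a']
'c': index 1 in ['e', 'c', 'a'] -> ['c', 'e', 'a']
'e': index 1 in ['c', 'e', 'a'] -> ['e', 'c', 'a']
'c': index 1 in ['e', 'c', 'a'] -> ['c', 'e', 'a']
'c': index 0 in ['c', 'e', 'a'] -> ['c', 'e', 'a']


Output: [1, 2, 1, 2, 1, 2, 0, 1, 1, 1, 0]


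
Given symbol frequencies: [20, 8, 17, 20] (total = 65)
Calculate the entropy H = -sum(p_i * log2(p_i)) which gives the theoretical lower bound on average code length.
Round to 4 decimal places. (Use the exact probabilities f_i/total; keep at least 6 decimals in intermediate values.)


Per-symbol terms -p_i * log2(p_i) with p_i = f_i/65:
  p = 20/65 = 0.307692: log2(p) = -1.700440, -p*log2(p) = 0.523212
  p = 8/65 = 0.123077: log2(p) = -3.022368, -p*log2(p) = 0.371984
  p = 17/65 = 0.261538: log2(p) = -1.934905, -p*log2(p) = 0.506052
  p = 20/65 = 0.307692: log2(p) = -1.700440, -p*log2(p) = 0.523212
H = 0.523212 + 0.371984 + 0.506052 + 0.523212 = 1.924460

H = 1.9245 bits/symbol


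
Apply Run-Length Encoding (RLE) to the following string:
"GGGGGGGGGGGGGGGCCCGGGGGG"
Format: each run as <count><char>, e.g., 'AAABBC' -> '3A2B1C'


Scanning runs left to right:
  i=0: run of 'G' x 15 -> '15G'
  i=15: run of 'C' x 3 -> '3C'
  i=18: run of 'G' x 6 -> '6G'

RLE = 15G3C6G


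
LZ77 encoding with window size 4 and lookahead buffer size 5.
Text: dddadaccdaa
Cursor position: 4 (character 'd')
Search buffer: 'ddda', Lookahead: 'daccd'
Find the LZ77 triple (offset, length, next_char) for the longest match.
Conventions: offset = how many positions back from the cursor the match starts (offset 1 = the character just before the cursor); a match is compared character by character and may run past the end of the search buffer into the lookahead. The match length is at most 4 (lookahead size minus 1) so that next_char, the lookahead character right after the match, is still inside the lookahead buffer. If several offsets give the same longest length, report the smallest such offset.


Try each offset into the search buffer:
  offset=1 (pos 3, char 'a'): match length 0
  offset=2 (pos 2, char 'd'): match length 2
  offset=3 (pos 1, char 'd'): match length 1
  offset=4 (pos 0, char 'd'): match length 1
Longest match has length 2 at offset 2.
next_char = character at position 4 + 2 = 6 -> 'c'

Best match: offset=2, length=2 (matching 'da' starting at position 2)
LZ77 triple: (2, 2, 'c')


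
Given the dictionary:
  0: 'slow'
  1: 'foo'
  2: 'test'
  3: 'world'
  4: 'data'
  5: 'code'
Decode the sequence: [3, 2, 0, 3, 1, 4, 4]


Look up each index in the dictionary:
  3 -> 'world'
  2 -> 'test'
  0 -> 'slow'
  3 -> 'world'
  1 -> 'foo'
  4 -> 'data'
  4 -> 'data'

Decoded: "world test slow world foo data data"


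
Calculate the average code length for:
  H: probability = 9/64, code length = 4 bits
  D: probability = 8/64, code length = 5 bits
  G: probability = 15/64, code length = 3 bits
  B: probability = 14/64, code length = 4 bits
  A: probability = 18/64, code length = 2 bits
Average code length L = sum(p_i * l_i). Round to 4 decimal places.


Weighted contributions p_i * l_i:
  H: (9/64) * 4 = 36/64
  D: (8/64) * 5 = 40/64
  G: (15/64) * 3 = 45/64
  B: (14/64) * 4 = 56/64
  A: (18/64) * 2 = 36/64
Sum = (36 + 40 + 45 + 56 + 36)/64 = 213/64

L = 213/64 = 3.3281 bits/symbol


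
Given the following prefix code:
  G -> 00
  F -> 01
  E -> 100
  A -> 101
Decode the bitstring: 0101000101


Decoding step by step:
Bits 01 -> F
Bits 01 -> F
Bits 00 -> G
Bits 01 -> F
Bits 01 -> F


Decoded message: FFGFF


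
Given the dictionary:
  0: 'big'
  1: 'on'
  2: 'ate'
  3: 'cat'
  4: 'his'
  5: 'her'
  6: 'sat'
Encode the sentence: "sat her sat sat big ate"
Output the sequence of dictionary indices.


Look up each word in the dictionary:
  'sat' -> 6
  'her' -> 5
  'sat' -> 6
  'sat' -> 6
  'big' -> 0
  'ate' -> 2

Encoded: [6, 5, 6, 6, 0, 2]


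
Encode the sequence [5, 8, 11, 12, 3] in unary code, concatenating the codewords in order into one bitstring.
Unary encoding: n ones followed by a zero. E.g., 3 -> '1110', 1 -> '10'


Encode each number as n ones followed by a terminating 0:
  5 -> 111110 (6 bits)
  8 -> 111111110 (9 bits)
  11 -> 111111111110 (12 bits)
  12 -> 1111111111110 (13 bits)
  3 -> 1110 (4 bits)
Total length = 6 + 9 + 12 + 13 + 4 = 44 bits.

Unary([5, 8, 11, 12, 3]) = 11111011111111011111111111011111111111101110 (44 bits)


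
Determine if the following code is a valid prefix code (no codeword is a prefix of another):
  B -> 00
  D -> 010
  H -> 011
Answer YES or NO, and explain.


Checking each pair (does one codeword prefix another?):
  B='00' vs D='010': no prefix
  B='00' vs H='011': no prefix
  D='010' vs B='00': no prefix
  D='010' vs H='011': no prefix
  H='011' vs B='00': no prefix
  H='011' vs D='010': no prefix
No violation found over all pairs.

YES -- this is a valid prefix code. No codeword is a prefix of any other codeword.


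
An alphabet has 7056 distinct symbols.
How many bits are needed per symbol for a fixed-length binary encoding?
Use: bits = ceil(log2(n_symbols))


log2(7056) = 12.7846
Bracket: 2^12 = 4096 < 7056 <= 2^13 = 8192
So ceil(log2(7056)) = 13

bits = ceil(log2(7056)) = ceil(12.7846) = 13 bits


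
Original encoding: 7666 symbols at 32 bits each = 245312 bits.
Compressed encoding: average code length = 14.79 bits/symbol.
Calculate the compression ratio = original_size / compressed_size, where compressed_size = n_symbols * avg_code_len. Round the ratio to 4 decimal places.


original_size = n_symbols * orig_bits = 7666 * 32 = 245312 bits
compressed_size = n_symbols * avg_code_len = 7666 * 14.79 = 113380.14 bits
ratio = original_size / compressed_size = 245312 / 113380.14 = 2.1636

Compression ratio = 2.1636


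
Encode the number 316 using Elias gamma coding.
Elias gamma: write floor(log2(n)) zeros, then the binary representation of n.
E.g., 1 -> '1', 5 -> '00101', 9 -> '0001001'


num_bits = floor(log2(316)) + 1 = 9
leading_zeros = num_bits - 1 = 8
binary(316) = 100111100

Elias gamma(316) = '00000000' + '100111100' = 00000000100111100 (17 bits)


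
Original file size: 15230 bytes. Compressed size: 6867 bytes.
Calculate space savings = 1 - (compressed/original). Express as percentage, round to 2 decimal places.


ratio = compressed/original = 6867/15230 = 0.450886
savings = 1 - ratio = 1 - 0.450886 = 0.549114
as a percentage: 0.549114 * 100 = 54.91%

Space savings = 1 - 6867/15230 = 54.91%


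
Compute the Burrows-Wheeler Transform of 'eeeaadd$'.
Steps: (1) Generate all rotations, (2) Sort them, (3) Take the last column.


Rotations (sorted):
  0: $eeeaadd -> last char: d
  1: aadd$eee -> last char: e
  2: add$eeea -> last char: a
  3: d$eeeaad -> last char: d
  4: dd$eeeaa -> last char: a
  5: eaadd$ee -> last char: e
  6: eeaadd$e -> last char: e
  7: eeeaadd$ -> last char: $


BWT = deadaee$


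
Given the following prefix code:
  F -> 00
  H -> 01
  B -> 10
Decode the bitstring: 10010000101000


Decoding step by step:
Bits 10 -> B
Bits 01 -> H
Bits 00 -> F
Bits 00 -> F
Bits 10 -> B
Bits 10 -> B
Bits 00 -> F


Decoded message: BHFFBBF


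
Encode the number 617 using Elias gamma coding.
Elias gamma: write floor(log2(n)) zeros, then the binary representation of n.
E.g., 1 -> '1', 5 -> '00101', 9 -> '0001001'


num_bits = floor(log2(617)) + 1 = 10
leading_zeros = num_bits - 1 = 9
binary(617) = 1001101001

Elias gamma(617) = '000000000' + '1001101001' = 0000000001001101001 (19 bits)
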